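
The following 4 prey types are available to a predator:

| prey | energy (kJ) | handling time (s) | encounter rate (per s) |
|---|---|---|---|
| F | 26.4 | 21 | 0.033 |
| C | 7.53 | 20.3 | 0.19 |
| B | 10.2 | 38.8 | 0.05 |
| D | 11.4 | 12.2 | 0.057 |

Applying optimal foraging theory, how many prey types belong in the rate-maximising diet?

Rank by E/h (kJ/s): F 1.26, D 0.934, C 0.371, B 0.263. Include each in turn until the next type's E/h falls below the running intake rate.
Rate on top 1: 0.5146. D: 0.934 > 0.5146 → include.
Rate on top 2: 0.6368. C: 0.371 < 0.6368 → exclude; stop.
Optimal diet: F, D — 2 of 4 types.

2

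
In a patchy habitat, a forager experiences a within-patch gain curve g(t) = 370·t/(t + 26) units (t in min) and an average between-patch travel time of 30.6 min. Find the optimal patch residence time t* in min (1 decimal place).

28.2 min

Optimal t* satisfies g'(t*) = g(t*)/(T + t*).
g'(t) = 370·26/(t + 26)². Setting 370·26/(t+26)² = 370t/[(t+26)(30.6+t)] gives 26(30.6+t) = t(t+26), so t² = 26×30.6 = 795.6.
t* = √795.6 = 28.21 min.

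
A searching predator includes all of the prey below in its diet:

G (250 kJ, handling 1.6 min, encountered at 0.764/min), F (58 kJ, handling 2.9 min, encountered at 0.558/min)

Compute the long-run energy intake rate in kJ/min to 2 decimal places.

Energy encountered per unit search time: 0.764×250 + 0.558×58 = 223.4 kJ/min.
Handling time per unit search time: 0.764×1.6 + 0.558×2.9 = 2.841.
Rate = 223.4/(1 + 2.841) = 58.16 kJ/min.

58.16 kJ/min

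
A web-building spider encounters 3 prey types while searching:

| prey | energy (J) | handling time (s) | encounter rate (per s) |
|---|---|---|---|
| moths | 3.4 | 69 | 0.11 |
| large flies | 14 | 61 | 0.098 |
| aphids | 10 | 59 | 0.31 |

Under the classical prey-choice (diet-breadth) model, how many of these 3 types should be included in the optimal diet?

1

Profitabilities (E/h, J/s): large flies 0.23, aphids 0.169, moths 0.0493. Add prey in this order while the next type's profitability exceeds the intake rate on those already taken.
Rate on top 1: 0.1966. aphids: 0.169 < 0.1966 → exclude; stop.
Optimal diet: large flies — 1 of 3 types.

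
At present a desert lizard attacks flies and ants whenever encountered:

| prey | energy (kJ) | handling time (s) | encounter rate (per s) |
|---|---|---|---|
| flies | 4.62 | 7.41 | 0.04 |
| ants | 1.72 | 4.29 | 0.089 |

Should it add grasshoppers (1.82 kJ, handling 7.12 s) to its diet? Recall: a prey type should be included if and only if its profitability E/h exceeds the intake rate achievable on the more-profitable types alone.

Yes

Current rate: (0.04×4.62 + 0.089×1.72)/(1 + 0.04×7.41 + 0.089×4.29) = 0.2013 kJ/s.
Profitability of grasshoppers: 1.82/7.12 = 0.2556 kJ/s.
0.2556 > 0.2013, so adding grasshoppers raises the average — include it.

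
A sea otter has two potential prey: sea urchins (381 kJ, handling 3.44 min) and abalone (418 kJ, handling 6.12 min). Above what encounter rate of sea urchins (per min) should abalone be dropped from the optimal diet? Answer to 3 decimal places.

0.468 per min

The zero-one rule: include abalone iff E₂/h₂ > λE₁/(1+λh₁). Equality gives the switch point.
λE₁h₂ = E₂ + λE₂h₁ ⇒ λ = E₂/(E₁h₂ − E₂h₁) = 418/(2332 − 1438) = 0.4677 per min.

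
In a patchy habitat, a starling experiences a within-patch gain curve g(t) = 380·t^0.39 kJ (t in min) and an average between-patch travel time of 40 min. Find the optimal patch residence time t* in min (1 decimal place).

25.6 min

Maximise g(t)/(T+t): set derivative to zero → g'(t)(T+t) = g(t).
g'(t) = 0.39·380·t^-0.61. Setting 0.39·380·t^-0.61 = 380·t^0.39/(40+t) gives 0.39(40+t) = t, so 0.61·t = 0.39×40.
t* = 0.39×40/0.61 = 25.57 min.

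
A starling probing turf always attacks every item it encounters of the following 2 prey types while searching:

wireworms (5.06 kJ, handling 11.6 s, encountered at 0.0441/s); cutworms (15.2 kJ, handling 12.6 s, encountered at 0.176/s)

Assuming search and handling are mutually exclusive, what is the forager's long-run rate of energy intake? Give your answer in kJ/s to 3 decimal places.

R = (0.0441×5.06 + 0.176×15.2) / (1 + 0.0441×11.6 + 0.176×12.6) = 2.898/3.729 = 0.7772 kJ/s.

0.777 kJ/s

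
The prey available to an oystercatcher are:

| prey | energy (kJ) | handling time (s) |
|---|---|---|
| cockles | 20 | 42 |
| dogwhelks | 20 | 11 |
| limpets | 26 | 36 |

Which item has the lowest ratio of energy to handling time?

In descending order of E/h:
dogwhelks: 20/11 = 1.82 kJ/s
limpets: 26/36 = 0.722 kJ/s
cockles: 20/42 = 0.476 kJ/s

cockles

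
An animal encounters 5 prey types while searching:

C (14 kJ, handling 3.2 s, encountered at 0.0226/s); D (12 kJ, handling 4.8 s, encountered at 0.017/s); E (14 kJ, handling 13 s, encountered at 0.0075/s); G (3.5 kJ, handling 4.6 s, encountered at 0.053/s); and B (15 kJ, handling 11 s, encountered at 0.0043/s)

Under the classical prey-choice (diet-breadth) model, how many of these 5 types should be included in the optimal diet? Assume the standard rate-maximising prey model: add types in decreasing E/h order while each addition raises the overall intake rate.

Profitabilities (E/h, kJ/s): C 4.38, D 2.5, B 1.36, E 1.08, G 0.761. Add prey in this order while the next type's profitability exceeds the intake rate on those already taken.
Rate on top 1: 0.2951. D: 2.5 > 0.2951 → include.
Rate on top 2: 0.451. B: 1.36 > 0.451 → include.
Rate on top 3: 0.4869. E: 1.08 > 0.4869 → include.
Rate on top 4: 0.5312. G: 0.761 > 0.5312 → include.
Optimal diet: C, D, B, E, G — 5 of 5 types.

5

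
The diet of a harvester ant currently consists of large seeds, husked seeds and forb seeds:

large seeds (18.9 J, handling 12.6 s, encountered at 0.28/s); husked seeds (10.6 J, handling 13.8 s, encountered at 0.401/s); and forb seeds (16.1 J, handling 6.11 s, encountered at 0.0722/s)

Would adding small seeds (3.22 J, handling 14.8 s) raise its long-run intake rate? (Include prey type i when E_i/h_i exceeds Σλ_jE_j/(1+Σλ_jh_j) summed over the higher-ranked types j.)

No

Current rate: (0.28×18.9 + 0.401×10.6 + 0.0722×16.1)/(1 + 0.28×12.6 + 0.401×13.8 + 0.0722×6.11) = 1.019 J/s.
Profitability of small seeds: 3.22/14.8 = 0.2176 J/s.
0.2176 < 1.019, so adding small seeds would lower the average — exclude it.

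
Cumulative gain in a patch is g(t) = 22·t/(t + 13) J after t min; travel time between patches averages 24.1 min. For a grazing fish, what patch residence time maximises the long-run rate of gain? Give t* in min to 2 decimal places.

17.70 min

By the marginal value theorem, leave when the instantaneous gain rate g'(t) equals the habitat-wide average g(t)/(T + t).
g'(t) = 22·13/(t + 13)². Setting 22·13/(t+13)² = 22t/[(t+13)(24.1+t)] gives 13(24.1+t) = t(t+13), so t² = 13×24.1 = 313.3.
t* = √313.3 = 17.7 min.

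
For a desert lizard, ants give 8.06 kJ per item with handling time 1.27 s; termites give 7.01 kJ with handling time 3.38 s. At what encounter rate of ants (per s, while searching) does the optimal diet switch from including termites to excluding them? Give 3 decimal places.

0.382 per s

Drop termites once their profitability E₂/h₂ falls below the rate achievable on ants alone: E₂/h₂ = λE₁/(1 + λh₁).
Solve for λ: λE₁h₂ = E₂(1 + λh₁) → λ(E₁h₂ − E₂h₁) = E₂ → λ = E₂/(E₁h₂ − E₂h₁).
λ = 7.01/(8.06×3.38 − 7.01×1.27) = 7.01/18.34 = 0.3822 per s.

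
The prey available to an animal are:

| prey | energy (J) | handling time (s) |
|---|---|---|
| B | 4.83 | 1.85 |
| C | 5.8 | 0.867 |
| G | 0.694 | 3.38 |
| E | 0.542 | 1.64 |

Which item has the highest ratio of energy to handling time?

C

In descending order of E/h:
C: 5.8/0.867 = 6.69 J/s
B: 4.83/1.85 = 2.61 J/s
E: 0.542/1.64 = 0.33 J/s
G: 0.694/3.38 = 0.205 J/s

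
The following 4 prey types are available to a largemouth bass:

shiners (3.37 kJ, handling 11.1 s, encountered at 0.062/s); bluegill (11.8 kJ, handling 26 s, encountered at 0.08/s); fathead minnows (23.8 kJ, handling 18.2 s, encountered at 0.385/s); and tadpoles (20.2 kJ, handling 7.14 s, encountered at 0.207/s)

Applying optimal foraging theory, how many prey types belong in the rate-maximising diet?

Profitabilities (E/h, kJ/s): tadpoles 2.83, fathead minnows 1.31, bluegill 0.454, shiners 0.304. Add prey in this order while the next type's profitability exceeds the intake rate on those already taken.
Rate on top 1: 1.687. fathead minnows: 1.31 < 1.687 → exclude; stop.
Optimal diet: tadpoles — 1 of 4 types.

1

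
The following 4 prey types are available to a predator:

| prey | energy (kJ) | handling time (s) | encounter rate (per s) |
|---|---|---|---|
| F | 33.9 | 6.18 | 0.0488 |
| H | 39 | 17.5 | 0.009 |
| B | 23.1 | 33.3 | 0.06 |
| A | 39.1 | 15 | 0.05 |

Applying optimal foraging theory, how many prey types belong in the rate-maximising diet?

E/h in descending order: F 5.49, A 2.61, H 2.23, B 0.694 kJ/s. The optimal diet is the largest prefix of this list for which every included type satisfies E_i/h_i > R on the types above it.
Rate on top 1: 1.271. A: 2.61 > 1.271 → include.
Rate on top 2: 1.759. H: 2.23 > 1.759 → include.
Rate on top 3: 1.793. B: 0.694 < 1.793 → exclude; stop.
Optimal diet: F, A, H — 3 of 4 types.

3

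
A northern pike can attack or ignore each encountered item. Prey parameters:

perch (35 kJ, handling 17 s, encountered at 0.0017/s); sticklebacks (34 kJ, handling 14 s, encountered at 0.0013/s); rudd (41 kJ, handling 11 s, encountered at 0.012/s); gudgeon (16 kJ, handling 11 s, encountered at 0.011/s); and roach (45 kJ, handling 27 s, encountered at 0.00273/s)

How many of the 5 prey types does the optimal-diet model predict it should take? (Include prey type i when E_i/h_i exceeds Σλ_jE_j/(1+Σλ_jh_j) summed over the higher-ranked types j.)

Rank by E/h (kJ/s): rudd 3.73, sticklebacks 2.43, perch 2.06, roach 1.67, gudgeon 1.45. Include each in turn until the next type's E/h falls below the running intake rate.
Rate on top 1: 0.4346. sticklebacks: 2.43 > 0.4346 → include.
Rate on top 2: 0.4662. perch: 2.06 > 0.4662 → include.
Rate on top 3: 0.5052. roach: 1.67 > 0.5052 → include.
Rate on top 4: 0.5736. gudgeon: 1.45 > 0.5736 → include.
Optimal diet: rudd, sticklebacks, perch, roach, gudgeon — 5 of 5 types.

5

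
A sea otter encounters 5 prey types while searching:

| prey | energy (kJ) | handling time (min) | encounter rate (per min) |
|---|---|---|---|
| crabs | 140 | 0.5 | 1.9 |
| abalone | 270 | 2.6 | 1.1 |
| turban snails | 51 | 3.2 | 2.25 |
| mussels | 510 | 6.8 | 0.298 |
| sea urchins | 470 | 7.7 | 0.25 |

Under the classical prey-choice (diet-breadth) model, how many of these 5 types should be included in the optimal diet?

1

Profitabilities (E/h, kJ/min): crabs 280, abalone 104, mussels 75, sea urchins 61, turban snails 15.9. Add prey in this order while the next type's profitability exceeds the intake rate on those already taken.
Rate on top 1: 136.4. abalone: 104 < 136.4 → exclude; stop.
Optimal diet: crabs — 1 of 5 types.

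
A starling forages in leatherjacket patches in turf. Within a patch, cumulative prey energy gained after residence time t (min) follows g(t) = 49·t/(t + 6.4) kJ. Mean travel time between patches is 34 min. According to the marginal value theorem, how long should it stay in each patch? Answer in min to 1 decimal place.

14.8 min

By the marginal value theorem, leave when the instantaneous gain rate g'(t) equals the habitat-wide average g(t)/(T + t).
g'(t) = 49·6.4/(t + 6.4)². Setting 49·6.4/(t+6.4)² = 49t/[(t+6.4)(34+t)] gives 6.4(34+t) = t(t+6.4), so t² = 6.4×34 = 217.6.
t* = √217.6 = 14.75 min.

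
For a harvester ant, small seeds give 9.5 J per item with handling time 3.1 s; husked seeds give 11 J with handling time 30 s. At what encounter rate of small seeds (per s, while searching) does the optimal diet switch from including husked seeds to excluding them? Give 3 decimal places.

0.044 per s

Drop husked seeds once their profitability E₂/h₂ falls below the rate achievable on small seeds alone: E₂/h₂ = λE₁/(1 + λh₁).
Solve for λ: λE₁h₂ = E₂(1 + λh₁) → λ(E₁h₂ − E₂h₁) = E₂ → λ = E₂/(E₁h₂ − E₂h₁).
λ = 11/(9.5×30 − 11×3.1) = 11/250.9 = 0.04384 per s.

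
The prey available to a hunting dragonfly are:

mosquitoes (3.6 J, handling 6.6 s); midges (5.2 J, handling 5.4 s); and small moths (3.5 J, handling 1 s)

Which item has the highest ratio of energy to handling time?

small moths

Profitability E/h (J/s): mosquitoes = 3.6/6.6 = 0.545, midges = 5.2/5.4 = 0.963, small moths = 3.5/1 = 3.5.
Ranked: small moths > midges > mosquitoes.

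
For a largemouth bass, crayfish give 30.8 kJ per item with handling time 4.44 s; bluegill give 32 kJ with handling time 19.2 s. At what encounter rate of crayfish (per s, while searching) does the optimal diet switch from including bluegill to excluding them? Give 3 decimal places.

At the threshold, the rate on crayfish alone equals the profitability of bluegill: λ·30.8/(1 + λ·4.44) = 32/19.2 = 1.667.
Rearranging, λ(30.8 − 1.667×4.44) = 1.667, so λ = 1.667/23.4 = 0.07123 per s.

0.071 per s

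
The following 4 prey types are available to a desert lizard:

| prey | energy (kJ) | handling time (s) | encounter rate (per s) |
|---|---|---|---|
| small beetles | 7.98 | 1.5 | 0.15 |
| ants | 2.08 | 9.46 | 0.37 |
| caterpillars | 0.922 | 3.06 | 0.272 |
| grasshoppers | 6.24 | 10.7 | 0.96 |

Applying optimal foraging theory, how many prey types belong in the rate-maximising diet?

1

E/h in descending order: small beetles 5.32, grasshoppers 0.583, caterpillars 0.301, ants 0.22 kJ/s. The optimal diet is the largest prefix of this list for which every included type satisfies E_i/h_i > R on the types above it.
Rate on top 1: 0.9771. grasshoppers: 0.583 < 0.9771 → exclude; stop.
Optimal diet: small beetles — 1 of 4 types.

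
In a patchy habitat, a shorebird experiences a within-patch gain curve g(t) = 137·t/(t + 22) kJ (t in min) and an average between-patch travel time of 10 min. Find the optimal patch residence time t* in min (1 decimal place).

14.8 min

By the marginal value theorem, leave when the instantaneous gain rate g'(t) equals the habitat-wide average g(t)/(T + t).
g'(t) = 137·22/(t + 22)². Setting 137·22/(t+22)² = 137t/[(t+22)(10+t)] gives 22(10+t) = t(t+22), so t² = 22×10 = 220.
t* = √220 = 14.83 min.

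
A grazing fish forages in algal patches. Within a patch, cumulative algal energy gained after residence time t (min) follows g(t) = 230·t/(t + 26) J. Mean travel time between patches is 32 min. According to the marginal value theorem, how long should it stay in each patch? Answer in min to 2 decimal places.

28.84 min

Optimal t* satisfies g'(t*) = g(t*)/(T + t*).
g'(t) = 230·26/(t + 26)². Setting 230·26/(t+26)² = 230t/[(t+26)(32+t)] gives 26(32+t) = t(t+26), so t² = 26×32 = 832.
t* = √832 = 28.84 min.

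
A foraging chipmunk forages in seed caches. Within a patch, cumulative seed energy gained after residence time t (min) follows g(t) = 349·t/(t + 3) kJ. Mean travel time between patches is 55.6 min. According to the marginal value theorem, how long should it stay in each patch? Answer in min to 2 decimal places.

Maximise g(t)/(T+t): set derivative to zero → g'(t)(T+t) = g(t).
g'(t) = 349·3/(t + 3)². Setting 349·3/(t+3)² = 349t/[(t+3)(55.6+t)] gives 3(55.6+t) = t(t+3), so t² = 3×55.6 = 166.8.
t* = √166.8 = 12.92 min.

12.92 min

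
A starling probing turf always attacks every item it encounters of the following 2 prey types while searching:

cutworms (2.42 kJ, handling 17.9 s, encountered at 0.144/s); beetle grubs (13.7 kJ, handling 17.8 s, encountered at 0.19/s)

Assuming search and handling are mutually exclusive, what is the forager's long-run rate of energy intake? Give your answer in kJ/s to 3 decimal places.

Energy encountered per unit search time: 0.144×2.42 + 0.19×13.7 = 2.951 kJ/s.
Handling time per unit search time: 0.144×17.9 + 0.19×17.8 = 5.96.
Rate = 2.951/(1 + 5.96) = 0.4241 kJ/s.

0.424 kJ/s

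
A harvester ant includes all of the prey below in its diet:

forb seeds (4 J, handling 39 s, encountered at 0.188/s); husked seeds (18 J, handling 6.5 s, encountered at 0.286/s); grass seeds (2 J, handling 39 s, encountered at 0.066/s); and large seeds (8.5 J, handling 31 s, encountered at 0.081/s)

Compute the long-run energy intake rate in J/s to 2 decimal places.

0.44 J/s

R = (0.188×4 + 0.286×18 + 0.066×2 + 0.081×8.5) / (1 + 0.188×39 + 0.286×6.5 + 0.066×39 + 0.081×31) = 6.72/15.28 = 0.4399 J/s.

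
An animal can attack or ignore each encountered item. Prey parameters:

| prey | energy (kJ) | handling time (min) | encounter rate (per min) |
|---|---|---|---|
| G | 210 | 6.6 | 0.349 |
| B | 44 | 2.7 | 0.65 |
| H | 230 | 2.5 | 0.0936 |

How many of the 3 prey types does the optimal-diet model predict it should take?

Rank by E/h (kJ/min): H 92, G 31.8, B 16.3. Include each in turn until the next type's E/h falls below the running intake rate.
Rate on top 1: 17.45. G: 31.8 > 17.45 → include.
Rate on top 2: 26.8. B: 16.3 < 26.8 → exclude; stop.
Optimal diet: H, G — 2 of 3 types.

2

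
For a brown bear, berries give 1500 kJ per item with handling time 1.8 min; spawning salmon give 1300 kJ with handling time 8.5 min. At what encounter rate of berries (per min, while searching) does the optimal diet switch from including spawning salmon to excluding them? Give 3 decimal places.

Drop spawning salmon once their profitability E₂/h₂ falls below the rate achievable on berries alone: E₂/h₂ = λE₁/(1 + λh₁).
Solve for λ: λE₁h₂ = E₂(1 + λh₁) → λ(E₁h₂ − E₂h₁) = E₂ → λ = E₂/(E₁h₂ − E₂h₁).
λ = 1300/(1500×8.5 − 1300×1.8) = 1300/1.041e+04 = 0.1249 per min.

0.125 per min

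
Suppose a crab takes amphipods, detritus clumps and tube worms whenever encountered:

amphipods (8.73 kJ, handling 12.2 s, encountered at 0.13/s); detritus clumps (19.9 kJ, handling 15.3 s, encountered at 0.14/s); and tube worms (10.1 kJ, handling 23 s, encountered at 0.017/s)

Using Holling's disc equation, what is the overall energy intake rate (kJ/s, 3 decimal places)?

R = Σλ_iE_i / (1 + Σλ_ih_i)
Numerator: 0.13×8.73 + 0.14×19.9 + 0.017×10.1 = 4.093
Denominator: 1 + 0.13×12.2 + 0.14×15.3 + 0.017×23 = 5.119
R = 4.093/5.119 = 0.7995 kJ/s

0.799 kJ/s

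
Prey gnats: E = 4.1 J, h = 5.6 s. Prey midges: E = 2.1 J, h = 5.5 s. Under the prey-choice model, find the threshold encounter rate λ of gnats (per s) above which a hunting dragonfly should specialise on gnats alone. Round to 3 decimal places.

At the threshold, the rate on gnats alone equals the profitability of midges: λ·4.1/(1 + λ·5.6) = 2.1/5.5 = 0.3818.
Rearranging, λ(4.1 − 0.3818×5.6) = 0.3818, so λ = 0.3818/1.962 = 0.1946 per s.

0.195 per s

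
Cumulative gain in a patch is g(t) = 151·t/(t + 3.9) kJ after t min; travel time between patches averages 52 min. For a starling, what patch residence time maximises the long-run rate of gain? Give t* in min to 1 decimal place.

14.2 min

Optimal t* satisfies g'(t*) = g(t*)/(T + t*).
g'(t) = 151·3.9/(t + 3.9)². Setting 151·3.9/(t+3.9)² = 151t/[(t+3.9)(52+t)] gives 3.9(52+t) = t(t+3.9), so t² = 3.9×52 = 202.8.
t* = √202.8 = 14.24 min.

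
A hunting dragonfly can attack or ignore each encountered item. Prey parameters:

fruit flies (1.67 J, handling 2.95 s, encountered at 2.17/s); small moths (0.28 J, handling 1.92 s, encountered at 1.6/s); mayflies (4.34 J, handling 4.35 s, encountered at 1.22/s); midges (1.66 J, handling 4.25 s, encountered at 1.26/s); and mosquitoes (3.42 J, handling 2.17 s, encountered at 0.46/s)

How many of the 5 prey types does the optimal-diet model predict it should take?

Profitabilities (E/h, J/s): mosquitoes 1.58, mayflies 0.998, fruit flies 0.566, midges 0.391, small moths 0.146. Add prey in this order while the next type's profitability exceeds the intake rate on those already taken.
Rate on top 1: 0.7873. mayflies: 0.998 > 0.7873 → include.
Rate on top 2: 0.9402. fruit flies: 0.566 < 0.9402 → exclude; stop.
Optimal diet: mosquitoes, mayflies — 2 of 5 types.

2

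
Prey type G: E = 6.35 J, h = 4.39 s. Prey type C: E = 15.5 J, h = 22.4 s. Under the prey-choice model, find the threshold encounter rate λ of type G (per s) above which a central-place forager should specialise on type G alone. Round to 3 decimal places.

The zero-one rule: include type C iff E₂/h₂ > λE₁/(1+λh₁). Equality gives the switch point.
λE₁h₂ = E₂ + λE₂h₁ ⇒ λ = E₂/(E₁h₂ − E₂h₁) = 15.5/(142.2 − 68.05) = 0.2089 per s.

0.209 per s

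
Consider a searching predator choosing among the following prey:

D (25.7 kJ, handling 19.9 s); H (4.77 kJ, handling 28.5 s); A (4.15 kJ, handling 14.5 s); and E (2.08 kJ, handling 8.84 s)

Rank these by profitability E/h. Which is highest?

D

In descending order of E/h:
D: 25.7/19.9 = 1.29 kJ/s
A: 4.15/14.5 = 0.286 kJ/s
E: 2.08/8.84 = 0.235 kJ/s
H: 4.77/28.5 = 0.167 kJ/s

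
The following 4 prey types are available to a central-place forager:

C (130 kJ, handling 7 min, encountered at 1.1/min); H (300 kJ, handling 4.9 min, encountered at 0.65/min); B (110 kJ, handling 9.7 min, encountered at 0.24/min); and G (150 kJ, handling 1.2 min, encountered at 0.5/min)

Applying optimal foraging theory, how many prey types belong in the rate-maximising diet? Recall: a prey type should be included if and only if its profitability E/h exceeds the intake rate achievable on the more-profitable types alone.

2

Profitabilities (E/h, kJ/min): G 125, H 61.2, C 18.6, B 11.3. Add prey in this order while the next type's profitability exceeds the intake rate on those already taken.
Rate on top 1: 46.88. H: 61.2 > 46.88 → include.
Rate on top 2: 56.43. C: 18.6 < 56.43 → exclude; stop.
Optimal diet: G, H — 2 of 4 types.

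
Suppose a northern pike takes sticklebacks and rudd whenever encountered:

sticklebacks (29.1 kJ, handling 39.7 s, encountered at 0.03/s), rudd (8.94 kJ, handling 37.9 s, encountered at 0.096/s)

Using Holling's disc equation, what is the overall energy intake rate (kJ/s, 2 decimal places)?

0.30 kJ/s

R = (0.03×29.1 + 0.096×8.94) / (1 + 0.03×39.7 + 0.096×37.9) = 1.731/5.829 = 0.297 kJ/s.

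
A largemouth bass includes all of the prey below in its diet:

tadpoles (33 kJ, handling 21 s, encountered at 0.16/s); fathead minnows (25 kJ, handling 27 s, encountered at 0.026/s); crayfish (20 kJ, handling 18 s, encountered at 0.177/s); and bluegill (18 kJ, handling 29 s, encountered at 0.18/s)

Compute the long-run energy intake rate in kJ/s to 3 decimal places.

0.944 kJ/s

R = Σλ_iE_i / (1 + Σλ_ih_i)
Numerator: 0.16×33 + 0.026×25 + 0.177×20 + 0.18×18 = 12.71
Denominator: 1 + 0.16×21 + 0.026×27 + 0.177×18 + 0.18×29 = 13.47
R = 12.71/13.47 = 0.9437 kJ/s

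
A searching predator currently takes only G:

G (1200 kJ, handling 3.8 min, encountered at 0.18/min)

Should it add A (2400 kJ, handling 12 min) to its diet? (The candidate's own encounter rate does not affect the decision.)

On G alone, R = ΣλE/(1+Σλh) = 216/1.684 = 128.3 kJ/min.
Profitability of A: 2400/12 = 200 kJ/min.
200 > 128.3, so adding A raises the average — include it.

Yes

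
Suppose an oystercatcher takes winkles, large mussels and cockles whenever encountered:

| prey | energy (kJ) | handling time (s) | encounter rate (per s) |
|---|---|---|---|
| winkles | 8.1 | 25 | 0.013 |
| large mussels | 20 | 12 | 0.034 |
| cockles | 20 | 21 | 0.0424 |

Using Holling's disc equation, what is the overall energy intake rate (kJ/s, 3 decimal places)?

Energy encountered per unit search time: 0.013×8.1 + 0.034×20 + 0.0424×20 = 1.633 kJ/s.
Handling time per unit search time: 0.013×25 + 0.034×12 + 0.0424×21 = 1.623.
Rate = 1.633/(1 + 1.623) = 0.6226 kJ/s.

0.623 kJ/s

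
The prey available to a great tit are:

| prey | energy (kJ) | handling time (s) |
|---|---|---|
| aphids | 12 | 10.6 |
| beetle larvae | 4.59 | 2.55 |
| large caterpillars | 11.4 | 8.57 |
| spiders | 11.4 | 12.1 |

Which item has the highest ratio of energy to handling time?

beetle larvae

In descending order of E/h:
beetle larvae: 4.59/2.55 = 1.8 kJ/s
large caterpillars: 11.4/8.57 = 1.33 kJ/s
aphids: 12/10.6 = 1.13 kJ/s
spiders: 11.4/12.1 = 0.942 kJ/s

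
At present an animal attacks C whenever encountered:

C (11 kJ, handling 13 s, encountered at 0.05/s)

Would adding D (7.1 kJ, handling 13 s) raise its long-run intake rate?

Yes

Intake rate on the current diet: R = (0.05×11) / (1 + 0.05×13) = 0.55/1.65 = 0.3333 kJ/s.
Profitability of D: 7.1/13 = 0.5462 kJ/s.
Since 0.5462 > R, including D increases the long-run rate.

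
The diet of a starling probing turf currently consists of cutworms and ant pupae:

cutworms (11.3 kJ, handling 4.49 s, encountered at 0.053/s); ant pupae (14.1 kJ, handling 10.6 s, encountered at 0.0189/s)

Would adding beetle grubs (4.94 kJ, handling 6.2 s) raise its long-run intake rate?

Intake rate on the current diet: R = (0.053×11.3 + 0.0189×14.1) / (1 + 0.053×4.49 + 0.0189×10.6) = 0.8654/1.438 = 0.6017 kJ/s.
Profitability of beetle grubs: 4.94/6.2 = 0.7968 kJ/s.
Since 0.7968 > R, including beetle grubs increases the long-run rate.

Yes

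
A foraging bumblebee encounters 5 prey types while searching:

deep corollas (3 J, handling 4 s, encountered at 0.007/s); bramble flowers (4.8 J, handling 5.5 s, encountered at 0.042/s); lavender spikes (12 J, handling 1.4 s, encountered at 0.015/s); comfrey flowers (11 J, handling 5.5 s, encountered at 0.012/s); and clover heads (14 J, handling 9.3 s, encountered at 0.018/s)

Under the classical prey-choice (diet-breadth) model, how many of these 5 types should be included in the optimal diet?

Profitabilities (E/h, J/s): lavender spikes 8.57, comfrey flowers 2, clover heads 1.51, bramble flowers 0.873, deep corollas 0.75. Add prey in this order while the next type's profitability exceeds the intake rate on those already taken.
Rate on top 1: 0.1763. comfrey flowers: 2 > 0.1763 → include.
Rate on top 2: 0.287. clover heads: 1.51 > 0.287 → include.
Rate on top 3: 0.4496. bramble flowers: 0.873 > 0.4496 → include.
Rate on top 4: 0.5154. deep corollas: 0.75 > 0.5154 → include.
Optimal diet: lavender spikes, comfrey flowers, clover heads, bramble flowers, deep corollas — 5 of 5 types.

5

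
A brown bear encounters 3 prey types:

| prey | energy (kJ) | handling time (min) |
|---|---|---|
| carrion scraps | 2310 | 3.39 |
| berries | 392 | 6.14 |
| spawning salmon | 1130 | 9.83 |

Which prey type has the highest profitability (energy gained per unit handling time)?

Profitability E/h (kJ/min): carrion scraps = 2310/3.39 = 681, berries = 392/6.14 = 63.8, spawning salmon = 1130/9.83 = 115.
Ranked: carrion scraps > spawning salmon > berries.

carrion scraps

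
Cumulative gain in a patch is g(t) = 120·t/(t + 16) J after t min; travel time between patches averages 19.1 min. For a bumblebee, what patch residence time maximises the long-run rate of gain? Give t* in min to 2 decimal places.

17.48 min

Maximise g(t)/(T+t): set derivative to zero → g'(t)(T+t) = g(t).
g'(t) = 120·16/(t + 16)². Setting 120·16/(t+16)² = 120t/[(t+16)(19.1+t)] gives 16(19.1+t) = t(t+16), so t² = 16×19.1 = 305.6.
t* = √305.6 = 17.48 min.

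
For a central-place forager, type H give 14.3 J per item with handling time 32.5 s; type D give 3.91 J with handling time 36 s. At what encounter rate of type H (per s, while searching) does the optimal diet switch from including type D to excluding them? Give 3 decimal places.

0.010 per s

Drop type D once their profitability E₂/h₂ falls below the rate achievable on type H alone: E₂/h₂ = λE₁/(1 + λh₁).
Solve for λ: λE₁h₂ = E₂(1 + λh₁) → λ(E₁h₂ − E₂h₁) = E₂ → λ = E₂/(E₁h₂ − E₂h₁).
λ = 3.91/(14.3×36 − 3.91×32.5) = 3.91/387.7 = 0.01008 per s.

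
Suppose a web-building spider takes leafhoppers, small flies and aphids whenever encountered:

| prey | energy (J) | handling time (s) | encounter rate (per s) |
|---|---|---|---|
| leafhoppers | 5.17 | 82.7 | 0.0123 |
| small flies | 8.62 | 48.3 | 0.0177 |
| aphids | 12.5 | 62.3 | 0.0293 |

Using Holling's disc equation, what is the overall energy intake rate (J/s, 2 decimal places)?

0.12 J/s

R = (0.0123×5.17 + 0.0177×8.62 + 0.0293×12.5) / (1 + 0.0123×82.7 + 0.0177×48.3 + 0.0293×62.3) = 0.5824/4.698 = 0.124 J/s.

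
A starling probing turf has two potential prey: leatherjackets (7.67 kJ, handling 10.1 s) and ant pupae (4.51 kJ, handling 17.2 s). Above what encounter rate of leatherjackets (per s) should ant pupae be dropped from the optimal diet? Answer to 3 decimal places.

At the threshold, the rate on leatherjackets alone equals the profitability of ant pupae: λ·7.67/(1 + λ·10.1) = 4.51/17.2 = 0.2622.
Rearranging, λ(7.67 − 0.2622×10.1) = 0.2622, so λ = 0.2622/5.022 = 0.05222 per s.

0.052 per s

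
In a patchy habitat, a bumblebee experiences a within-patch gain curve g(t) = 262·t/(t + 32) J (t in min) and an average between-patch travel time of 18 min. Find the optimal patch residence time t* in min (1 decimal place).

Maximise g(t)/(T+t): set derivative to zero → g'(t)(T+t) = g(t).
g'(t) = 262·32/(t + 32)². Setting 262·32/(t+32)² = 262t/[(t+32)(18+t)] gives 32(18+t) = t(t+32), so t² = 32×18 = 576.
t* = √576 = 24 min.

24.0 min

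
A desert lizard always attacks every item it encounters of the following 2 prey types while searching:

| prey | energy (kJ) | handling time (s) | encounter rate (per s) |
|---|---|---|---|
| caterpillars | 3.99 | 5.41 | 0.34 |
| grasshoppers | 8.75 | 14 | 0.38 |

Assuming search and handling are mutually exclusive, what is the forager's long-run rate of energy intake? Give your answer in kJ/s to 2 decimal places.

0.57 kJ/s

R = Σλ_iE_i / (1 + Σλ_ih_i)
Numerator: 0.34×3.99 + 0.38×8.75 = 4.682
Denominator: 1 + 0.34×5.41 + 0.38×14 = 8.159
R = 4.682/8.159 = 0.5738 kJ/s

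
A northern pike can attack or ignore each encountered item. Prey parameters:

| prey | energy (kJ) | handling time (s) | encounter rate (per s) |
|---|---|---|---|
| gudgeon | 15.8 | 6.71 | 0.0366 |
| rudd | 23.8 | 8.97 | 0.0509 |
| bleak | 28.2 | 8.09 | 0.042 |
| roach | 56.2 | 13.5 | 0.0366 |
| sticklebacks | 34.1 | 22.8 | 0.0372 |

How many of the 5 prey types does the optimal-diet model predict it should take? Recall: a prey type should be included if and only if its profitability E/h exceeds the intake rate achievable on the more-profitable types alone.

Rank by E/h (kJ/s): roach 4.16, bleak 3.49, rudd 2.65, gudgeon 2.35, sticklebacks 1.5. Include each in turn until the next type's E/h falls below the running intake rate.
Rate on top 1: 1.377. bleak: 3.49 > 1.377 → include.
Rate on top 2: 1.767. rudd: 2.65 > 1.767 → include.
Rate on top 3: 1.944. gudgeon: 2.35 > 1.944 → include.
Rate on top 4: 1.984. sticklebacks: 1.5 < 1.984 → exclude; stop.
Optimal diet: roach, bleak, rudd, gudgeon — 4 of 5 types.

4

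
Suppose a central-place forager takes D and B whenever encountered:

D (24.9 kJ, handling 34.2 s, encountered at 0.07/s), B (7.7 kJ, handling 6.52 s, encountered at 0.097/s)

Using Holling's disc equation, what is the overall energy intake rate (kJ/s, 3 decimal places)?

Energy encountered per unit search time: 0.07×24.9 + 0.097×7.7 = 2.49 kJ/s.
Handling time per unit search time: 0.07×34.2 + 0.097×6.52 = 3.026.
Rate = 2.49/(1 + 3.026) = 0.6184 kJ/s.

0.618 kJ/s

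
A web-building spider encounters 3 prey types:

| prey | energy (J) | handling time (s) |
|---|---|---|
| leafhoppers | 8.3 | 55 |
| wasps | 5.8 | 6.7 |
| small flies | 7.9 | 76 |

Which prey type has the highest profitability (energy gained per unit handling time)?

wasps

Profitability E/h (J/s): leafhoppers = 8.3/55 = 0.151, wasps = 5.8/6.7 = 0.866, small flies = 7.9/76 = 0.104.
Ranked: wasps > leafhoppers > small flies.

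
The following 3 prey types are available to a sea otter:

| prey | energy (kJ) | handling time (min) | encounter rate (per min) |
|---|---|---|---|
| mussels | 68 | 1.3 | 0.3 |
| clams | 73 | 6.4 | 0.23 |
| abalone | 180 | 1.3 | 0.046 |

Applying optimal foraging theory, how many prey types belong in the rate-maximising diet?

2

Profitabilities (E/h, kJ/min): abalone 138, mussels 52.3, clams 11.4. Add prey in this order while the next type's profitability exceeds the intake rate on those already taken.
Rate on top 1: 7.813. mussels: 52.3 > 7.813 → include.
Rate on top 2: 19.78. clams: 11.4 < 19.78 → exclude; stop.
Optimal diet: abalone, mussels — 2 of 3 types.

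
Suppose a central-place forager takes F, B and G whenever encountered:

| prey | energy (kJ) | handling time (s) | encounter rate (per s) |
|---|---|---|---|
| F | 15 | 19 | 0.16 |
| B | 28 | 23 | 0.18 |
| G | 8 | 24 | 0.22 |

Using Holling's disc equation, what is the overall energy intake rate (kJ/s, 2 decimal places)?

0.68 kJ/s

Energy encountered per unit search time: 0.16×15 + 0.18×28 + 0.22×8 = 9.2 kJ/s.
Handling time per unit search time: 0.16×19 + 0.18×23 + 0.22×24 = 12.46.
Rate = 9.2/(1 + 12.46) = 0.6835 kJ/s.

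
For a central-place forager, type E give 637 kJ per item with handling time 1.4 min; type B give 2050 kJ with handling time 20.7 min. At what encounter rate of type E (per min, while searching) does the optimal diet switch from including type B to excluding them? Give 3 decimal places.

0.199 per min

At the threshold, the rate on type E alone equals the profitability of type B: λ·637/(1 + λ·1.4) = 2050/20.7 = 99.03.
Rearranging, λ(637 − 99.03×1.4) = 99.03, so λ = 99.03/498.4 = 0.1987 per min.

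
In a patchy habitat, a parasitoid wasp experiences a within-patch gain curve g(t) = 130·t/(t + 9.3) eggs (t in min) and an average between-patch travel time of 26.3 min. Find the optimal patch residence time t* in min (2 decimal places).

Optimal t* satisfies g'(t*) = g(t*)/(T + t*).
g'(t) = 130·9.3/(t + 9.3)². Setting 130·9.3/(t+9.3)² = 130t/[(t+9.3)(26.3+t)] gives 9.3(26.3+t) = t(t+9.3), so t² = 9.3×26.3 = 244.6.
t* = √244.6 = 15.64 min.

15.64 min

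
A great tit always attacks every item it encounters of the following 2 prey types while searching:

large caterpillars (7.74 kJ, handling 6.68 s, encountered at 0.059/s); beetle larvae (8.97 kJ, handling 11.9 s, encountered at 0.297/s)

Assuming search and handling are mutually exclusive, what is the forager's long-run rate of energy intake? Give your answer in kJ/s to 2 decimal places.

0.63 kJ/s

R = Σλ_iE_i / (1 + Σλ_ih_i)
Numerator: 0.059×7.74 + 0.297×8.97 = 3.121
Denominator: 1 + 0.059×6.68 + 0.297×11.9 = 4.928
R = 3.121/4.928 = 0.6332 kJ/s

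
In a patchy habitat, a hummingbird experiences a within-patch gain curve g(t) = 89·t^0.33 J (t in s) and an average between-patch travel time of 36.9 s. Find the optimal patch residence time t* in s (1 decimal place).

By the marginal value theorem, leave when the instantaneous gain rate g'(t) equals the habitat-wide average g(t)/(T + t).
g'(t) = 0.33·89·t^-0.67. Setting 0.33·89·t^-0.67 = 89·t^0.33/(36.9+t) gives 0.33(36.9+t) = t, so 0.67·t = 0.33×36.9.
t* = 0.33×36.9/0.67 = 18.17 s.

18.2 s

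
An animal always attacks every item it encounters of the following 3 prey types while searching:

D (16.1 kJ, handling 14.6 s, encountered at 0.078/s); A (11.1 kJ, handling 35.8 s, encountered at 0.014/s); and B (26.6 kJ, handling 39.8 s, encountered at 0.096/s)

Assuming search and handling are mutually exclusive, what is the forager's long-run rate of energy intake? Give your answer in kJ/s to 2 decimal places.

0.61 kJ/s

R = (0.078×16.1 + 0.014×11.1 + 0.096×26.6) / (1 + 0.078×14.6 + 0.014×35.8 + 0.096×39.8) = 3.965/6.461 = 0.6137 kJ/s.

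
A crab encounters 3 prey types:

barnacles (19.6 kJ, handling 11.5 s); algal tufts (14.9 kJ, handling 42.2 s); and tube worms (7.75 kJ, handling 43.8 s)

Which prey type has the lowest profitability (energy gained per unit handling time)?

Profitability E/h (kJ/s): barnacles = 19.6/11.5 = 1.7, algal tufts = 14.9/42.2 = 0.353, tube worms = 7.75/43.8 = 0.177.
Ranked: barnacles > algal tufts > tube worms.

tube worms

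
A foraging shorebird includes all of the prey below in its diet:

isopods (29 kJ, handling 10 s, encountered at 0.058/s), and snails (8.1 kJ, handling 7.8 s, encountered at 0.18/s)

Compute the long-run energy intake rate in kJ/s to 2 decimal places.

1.05 kJ/s

R = Σλ_iE_i / (1 + Σλ_ih_i)
Numerator: 0.058×29 + 0.18×8.1 = 3.14
Denominator: 1 + 0.058×10 + 0.18×7.8 = 2.984
R = 3.14/2.984 = 1.052 kJ/s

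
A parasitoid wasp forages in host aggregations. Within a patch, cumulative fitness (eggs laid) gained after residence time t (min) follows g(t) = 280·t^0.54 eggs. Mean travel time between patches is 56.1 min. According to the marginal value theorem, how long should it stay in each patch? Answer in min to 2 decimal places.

Optimal t* satisfies g'(t*) = g(t*)/(T + t*).
g'(t) = 0.54·280·t^-0.46. Setting 0.54·280·t^-0.46 = 280·t^0.54/(56.1+t) gives 0.54(56.1+t) = t, so 0.46·t = 0.54×56.1.
t* = 0.54×56.1/0.46 = 65.86 min.

65.86 min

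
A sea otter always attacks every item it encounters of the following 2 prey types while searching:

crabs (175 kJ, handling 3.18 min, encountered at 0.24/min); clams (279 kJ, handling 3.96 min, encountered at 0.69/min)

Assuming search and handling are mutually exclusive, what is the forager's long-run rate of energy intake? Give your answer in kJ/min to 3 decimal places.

52.164 kJ/min

Energy encountered per unit search time: 0.24×175 + 0.69×279 = 234.5 kJ/min.
Handling time per unit search time: 0.24×3.18 + 0.69×3.96 = 3.496.
Rate = 234.5/(1 + 3.496) = 52.16 kJ/min.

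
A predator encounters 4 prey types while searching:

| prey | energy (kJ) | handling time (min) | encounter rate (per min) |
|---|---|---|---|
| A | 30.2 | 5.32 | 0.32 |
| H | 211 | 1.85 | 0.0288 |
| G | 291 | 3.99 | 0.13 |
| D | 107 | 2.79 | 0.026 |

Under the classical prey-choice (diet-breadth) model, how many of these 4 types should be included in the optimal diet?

3

Rank by E/h (kJ/min): H 114, G 72.9, D 38.4, A 5.68. Include each in turn until the next type's E/h falls below the running intake rate.
Rate on top 1: 5.769. G: 72.9 > 5.769 → include.
Rate on top 2: 27.93. D: 38.4 > 27.93 → include.
Rate on top 3: 28.39. A: 5.68 < 28.39 → exclude; stop.
Optimal diet: H, G, D — 3 of 4 types.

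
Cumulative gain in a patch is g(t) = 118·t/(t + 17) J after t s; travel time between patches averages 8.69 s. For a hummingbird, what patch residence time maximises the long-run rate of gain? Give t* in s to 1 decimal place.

Optimal t* satisfies g'(t*) = g(t*)/(T + t*).
g'(t) = 118·17/(t + 17)². Setting 118·17/(t+17)² = 118t/[(t+17)(8.69+t)] gives 17(8.69+t) = t(t+17), so t² = 17×8.69 = 147.7.
t* = √147.7 = 12.15 s.

12.2 s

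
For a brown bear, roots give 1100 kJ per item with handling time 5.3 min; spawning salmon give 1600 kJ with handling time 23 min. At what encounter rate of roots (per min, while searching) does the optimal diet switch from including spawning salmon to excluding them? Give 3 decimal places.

0.095 per min

Drop spawning salmon once their profitability E₂/h₂ falls below the rate achievable on roots alone: E₂/h₂ = λE₁/(1 + λh₁).
Solve for λ: λE₁h₂ = E₂(1 + λh₁) → λ(E₁h₂ − E₂h₁) = E₂ → λ = E₂/(E₁h₂ − E₂h₁).
λ = 1600/(1100×23 − 1600×5.3) = 1600/1.682e+04 = 0.09512 per min.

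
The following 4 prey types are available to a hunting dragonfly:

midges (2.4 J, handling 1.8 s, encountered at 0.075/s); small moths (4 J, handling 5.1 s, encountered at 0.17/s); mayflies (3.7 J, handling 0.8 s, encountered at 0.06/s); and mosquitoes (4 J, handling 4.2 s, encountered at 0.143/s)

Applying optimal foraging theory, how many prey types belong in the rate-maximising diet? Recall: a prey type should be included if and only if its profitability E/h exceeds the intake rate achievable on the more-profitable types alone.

4

Rank by E/h (J/s): mayflies 4.62, midges 1.33, mosquitoes 0.952, small moths 0.784. Include each in turn until the next type's E/h falls below the running intake rate.
Rate on top 1: 0.2118. midges: 1.33 > 0.2118 → include.
Rate on top 2: 0.3398. mosquitoes: 0.952 > 0.3398 → include.
Rate on top 3: 0.5461. small moths: 0.784 > 0.5461 → include.
Optimal diet: mayflies, midges, mosquitoes, small moths — 4 of 4 types.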